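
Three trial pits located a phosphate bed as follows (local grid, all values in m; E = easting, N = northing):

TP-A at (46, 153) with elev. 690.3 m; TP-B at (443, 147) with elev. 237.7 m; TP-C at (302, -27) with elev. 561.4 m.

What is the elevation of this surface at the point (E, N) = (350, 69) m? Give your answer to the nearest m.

417 m

Two edge vectors: TP-A→TP-B = (397, -6, -452.6), TP-A→TP-C = (256, -180, -128.9).
Normal n = (TP-A→TP-B) × (TP-A→TP-C) = (-80694.6, -64692.3, -69924).
So ∂z/∂E = −n_x/n_z = −1.15403 and ∂z/∂N = −n_y/n_z = −0.92518.
Intercept c from TP-A: 690.3 + 53.09 + 141.55 = 884.94.
At (350, 69): z = −403.9 − 63.8 + 884.94 = 417.2 m.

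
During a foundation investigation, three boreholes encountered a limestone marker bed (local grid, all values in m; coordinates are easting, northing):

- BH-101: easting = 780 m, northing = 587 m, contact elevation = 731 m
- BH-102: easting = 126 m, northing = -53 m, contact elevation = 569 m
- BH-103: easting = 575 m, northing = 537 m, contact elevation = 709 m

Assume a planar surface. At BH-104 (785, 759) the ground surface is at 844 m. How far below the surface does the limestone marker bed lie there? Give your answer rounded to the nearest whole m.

80 m

Two edge vectors: BH-101→BH-102 = (-654, -640, -162), BH-101→BH-103 = (-205, -50, -22).
Normal n = (BH-101→BH-102) × (BH-101→BH-103) = (5980, 18822, -98500).
So ∂z/∂easting = −n_x/n_z = 0.06071 and ∂z/∂northing = −n_y/n_z = 0.19109.
Intercept c from BH-101: 731 − 47.35 − 112.17 = 571.48.
At (785, 759): z_contact = 47.7 + 145.0 + 571.48 = 764.2 m.
Depth below ground = 844 − 764.2 = 80 m.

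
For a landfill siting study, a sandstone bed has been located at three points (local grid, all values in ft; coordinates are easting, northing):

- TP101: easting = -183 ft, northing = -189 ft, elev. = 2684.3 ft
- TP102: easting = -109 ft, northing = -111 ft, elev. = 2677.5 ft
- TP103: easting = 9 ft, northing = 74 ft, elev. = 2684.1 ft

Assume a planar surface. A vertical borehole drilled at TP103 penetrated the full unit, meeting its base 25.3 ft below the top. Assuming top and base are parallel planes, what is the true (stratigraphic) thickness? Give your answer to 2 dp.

22.73 ft

Let the plane be z = a·easting + b·northing + c.
TP102−TP101: 74a + 78b = −6.8;  TP103−TP101: 192a + 263b = −0.2.
Solving gives a = −0.39519, b = 0.28774.
|∇z| = √(a²+b²) = 0.48884, so dip δ = arctan(0.48884) = 26.05°.
True thickness = vertical thickness × cos δ = 25.3 × cos 26.05° = 22.73 ft.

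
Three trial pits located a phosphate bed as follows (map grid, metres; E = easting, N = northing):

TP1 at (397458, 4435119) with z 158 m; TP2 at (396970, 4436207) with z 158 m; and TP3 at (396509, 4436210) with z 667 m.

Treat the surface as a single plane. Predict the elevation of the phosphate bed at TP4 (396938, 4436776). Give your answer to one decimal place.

-89.2 m

Let the plane be z = a·E + b·N + c.
TP2−TP1: −488a + 1088b = 0;  TP3−TP1: −949a + 1091b = 509.
Solving gives a = −1.107353670, b = −0.496680690.
Then c = 158 − a·397458 − b·4435119 = 2643122.54.
At (396938, 4436776): z = −439550.8 − 2203661.0 + 2643122.54 = -89.2 m.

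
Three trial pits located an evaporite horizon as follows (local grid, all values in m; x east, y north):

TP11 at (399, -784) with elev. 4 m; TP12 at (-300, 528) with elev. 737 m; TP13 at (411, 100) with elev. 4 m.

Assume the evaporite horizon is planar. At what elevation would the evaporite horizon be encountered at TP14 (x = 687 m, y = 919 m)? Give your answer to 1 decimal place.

-266.9 m

Let the plane be z = a·x + b·y + c.
TP12−TP11: −699a + 1312b = 733;  TP13−TP11: 12a + 884b = 0.
Solving gives a = −1.02259, b = 0.01388.
Then c = 4 − a·399 − b·-784 = 422.89.
At (687, 919): z = −702.5 + 12.8 + 422.89 = -266.9 m.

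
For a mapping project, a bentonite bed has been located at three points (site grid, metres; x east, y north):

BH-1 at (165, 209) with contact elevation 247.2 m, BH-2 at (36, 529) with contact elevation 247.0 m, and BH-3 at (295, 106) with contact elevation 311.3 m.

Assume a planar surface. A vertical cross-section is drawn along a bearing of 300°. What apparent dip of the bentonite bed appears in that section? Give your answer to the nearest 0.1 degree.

25.7°

Let the plane be z = a·x + b·y + c.
BH-2−BH-1: −129a + 320b = −0.2;  BH-3−BH-1: 130a − 103b = 64.1.
Solving gives a = 0.72375, b = 0.29113.
Unit vector along 300° is (sin 300°, cos 300°) = (-0.8660, 0.5000).
Slope in that direction = a·(-0.8660) + b·(0.5000) = −0.48121.
Apparent dip = arctan|0.48121| = 25.7° (true dip is 38.0°, so apparent ≤ true as expected).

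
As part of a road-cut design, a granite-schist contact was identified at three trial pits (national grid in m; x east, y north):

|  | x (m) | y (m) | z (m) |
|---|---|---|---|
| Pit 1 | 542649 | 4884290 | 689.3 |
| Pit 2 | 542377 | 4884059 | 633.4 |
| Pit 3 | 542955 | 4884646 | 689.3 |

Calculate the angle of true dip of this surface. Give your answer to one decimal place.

45.1°

Two edge vectors: Pit 1→Pit 2 = (-272, -231, -55.9), Pit 1→Pit 3 = (306, 356, 0).
Normal n = (Pit 1→Pit 2) × (Pit 1→Pit 3) = (19900.4, -17105.4, -26146).
So ∂z/∂x = −n_x/n_z = 0.76113 and ∂z/∂y = −n_y/n_z = −0.65423.
Gradient magnitude |∇z| = √(a² + b²) = √(0.57931 + 0.42801) = 1.00366.
True dip = arctan(1.00366) = 45.1°, dipping toward NW (azimuth ≈ 311°).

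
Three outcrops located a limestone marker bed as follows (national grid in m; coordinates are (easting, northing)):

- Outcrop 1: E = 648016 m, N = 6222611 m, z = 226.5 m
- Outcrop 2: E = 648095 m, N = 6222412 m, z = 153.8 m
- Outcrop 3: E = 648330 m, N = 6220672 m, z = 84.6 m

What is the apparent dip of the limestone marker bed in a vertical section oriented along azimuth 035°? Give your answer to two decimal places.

Let the plane be z = a·E + b·N + c.
Outcrop 2−Outcrop 1: 79a − 199b = −72.7;  Outcrop 3−Outcrop 1: 314a − 1939b = −141.9.
Solving gives a = −1.24293, b = −0.12810.
Unit vector along 035° is (sin 35°, cos 35°) = (0.5736, 0.8192).
Slope in that direction = a·(0.5736) + b·(0.8192) = −0.81784.
Apparent dip = arctan|0.81784| = 39.28° (true dip is 51.3°, so apparent ≤ true as expected).

39.28°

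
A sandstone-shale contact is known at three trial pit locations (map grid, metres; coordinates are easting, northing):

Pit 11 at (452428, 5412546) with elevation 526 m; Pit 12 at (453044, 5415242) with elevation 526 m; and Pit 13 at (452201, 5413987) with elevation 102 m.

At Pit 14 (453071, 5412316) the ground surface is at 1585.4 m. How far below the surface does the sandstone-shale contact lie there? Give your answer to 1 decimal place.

529.2 m

Two edge vectors: Pit 11→Pit 12 = (616, 2696, 0), Pit 11→Pit 13 = (-227, 1441, -424).
Normal n = (Pit 11→Pit 12) × (Pit 11→Pit 13) = (-1143104, 261184, 1499648).
So ∂z/∂easting = −n_x/n_z = 0.762248208 and ∂z/∂northing = −n_y/n_z = −0.174163537.
Intercept c from Pit 11: 526 − 344862.43 + 942668.16 = 598331.72.
At (453071, 5412316): z_contact = 345352.56 − 942628.10 + 598331.72 = 1056.18 m.
Depth below ground = 1585.4 − 1056.18 = 529.2 m.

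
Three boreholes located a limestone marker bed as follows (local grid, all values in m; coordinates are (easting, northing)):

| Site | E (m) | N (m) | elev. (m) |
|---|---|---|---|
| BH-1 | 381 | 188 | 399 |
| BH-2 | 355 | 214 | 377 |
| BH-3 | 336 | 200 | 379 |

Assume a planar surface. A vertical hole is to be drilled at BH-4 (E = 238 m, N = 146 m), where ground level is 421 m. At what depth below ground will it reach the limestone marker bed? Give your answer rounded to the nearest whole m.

42 m

Two edge vectors: BH-1→BH-2 = (-26, 26, -22), BH-1→BH-3 = (-45, 12, -20).
Normal n = (BH-1→BH-2) × (BH-1→BH-3) = (-256, 470, 858).
So ∂z/∂E = −n_x/n_z = 0.29837 and ∂z/∂N = −n_y/n_z = −0.54779.
Intercept c from BH-1: 399 − 113.68 + 102.98 = 388.31.
At (238, 146): z_contact = 71.0 − 80.0 + 388.31 = 379.3 m.
Depth below ground = 421 − 379.3 = 42 m.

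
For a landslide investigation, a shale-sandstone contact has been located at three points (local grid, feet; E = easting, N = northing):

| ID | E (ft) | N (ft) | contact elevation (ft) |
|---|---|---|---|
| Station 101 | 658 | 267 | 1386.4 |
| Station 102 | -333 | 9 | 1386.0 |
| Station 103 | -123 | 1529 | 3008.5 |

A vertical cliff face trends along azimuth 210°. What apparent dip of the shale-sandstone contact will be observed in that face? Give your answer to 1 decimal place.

39.2°

Let the plane be z = a·E + b·N + c.
Station 102−Station 101: −991a − 258b = −0.4;  Station 103−Station 101: −781a + 1262b = 1622.1.
Solving gives a = −0.28785, b = 1.10720.
Unit vector along 210° is (sin 210°, cos 210°) = (-0.5000, -0.8660).
Slope in that direction = a·(-0.5000) + b·(-0.8660) = −0.81494.
Apparent dip = arctan|0.81494| = 39.2° (true dip is 48.8°, so apparent ≤ true as expected).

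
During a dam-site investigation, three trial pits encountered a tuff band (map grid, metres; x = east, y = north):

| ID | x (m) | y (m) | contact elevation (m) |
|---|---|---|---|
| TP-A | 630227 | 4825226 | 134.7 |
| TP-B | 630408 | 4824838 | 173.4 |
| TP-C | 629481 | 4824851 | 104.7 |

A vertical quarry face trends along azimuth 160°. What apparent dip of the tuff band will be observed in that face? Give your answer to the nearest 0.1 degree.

5.0°

Let the plane be z = a·x + b·y + c.
TP-B−TP-A: 181a − 388b = 38.7;  TP-C−TP-A: −746a − 375b = −30.
Solving gives a = 0.07319, b = −0.06560.
Unit vector along 160° is (sin 160°, cos 160°) = (0.3420, -0.9397).
Slope in that direction = a·(0.3420) + b·(-0.9397) = 0.08668.
Apparent dip = arctan|0.08668| = 5.0° (true dip is 5.6°, so apparent ≤ true as expected).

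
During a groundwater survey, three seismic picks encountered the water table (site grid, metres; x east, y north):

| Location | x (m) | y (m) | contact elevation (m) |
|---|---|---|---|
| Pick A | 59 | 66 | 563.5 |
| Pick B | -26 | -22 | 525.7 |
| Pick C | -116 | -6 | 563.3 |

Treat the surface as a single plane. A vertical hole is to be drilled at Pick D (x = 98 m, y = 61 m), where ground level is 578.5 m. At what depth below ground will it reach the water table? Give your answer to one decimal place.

29.9 m

Let the plane be z = a·x + b·y + c.
Pick B−Pick A: −85a − 88b = −37.8;  Pick C−Pick A: −175a − 72b = −0.2.
Solving gives a = −0.29138, b = 0.71099.
Then c = 563.5 − a·59 − b·66 = 533.77.
At (98, 61): z_contact = −28.56 + 43.37 + 533.77 = 548.58 m.
Depth below ground = 578.5 − 548.58 = 29.9 m.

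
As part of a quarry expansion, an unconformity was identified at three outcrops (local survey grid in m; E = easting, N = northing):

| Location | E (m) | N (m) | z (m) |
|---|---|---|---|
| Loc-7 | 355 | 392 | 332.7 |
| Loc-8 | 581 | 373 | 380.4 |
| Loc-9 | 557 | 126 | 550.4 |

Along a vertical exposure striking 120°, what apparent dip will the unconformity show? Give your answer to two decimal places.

Let the plane be z = a·E + b·N + c.
Loc-8−Loc-7: 226a − 19b = 47.7;  Loc-9−Loc-7: 202a − 266b = 217.7.
Solving gives a = 0.15196, b = −0.70302.
Unit vector along 120° is (sin 120°, cos 120°) = (0.8660, -0.5000).
Slope in that direction = a·(0.8660) + b·(-0.5000) = 0.48311.
Apparent dip = arctan|0.48311| = 25.79° (true dip is 35.7°, so apparent ≤ true as expected).

25.79°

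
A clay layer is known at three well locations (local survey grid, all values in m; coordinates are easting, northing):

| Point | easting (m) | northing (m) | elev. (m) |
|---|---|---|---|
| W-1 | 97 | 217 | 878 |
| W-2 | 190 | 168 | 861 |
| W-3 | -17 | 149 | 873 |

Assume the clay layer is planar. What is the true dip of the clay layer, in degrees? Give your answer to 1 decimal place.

12.2°

Let the plane be z = a·easting + b·northing + c.
W-2−W-1: 93a − 49b = −17;  W-3−W-1: −114a − 68b = −5.
Solving gives a = −0.07649, b = 0.20176.
Gradient magnitude |∇z| = √(a² + b²) = √(0.00585 + 0.04071) = 0.21578.
True dip = arctan(0.21578) = 12.2°, dipping toward SSE (azimuth ≈ 159°).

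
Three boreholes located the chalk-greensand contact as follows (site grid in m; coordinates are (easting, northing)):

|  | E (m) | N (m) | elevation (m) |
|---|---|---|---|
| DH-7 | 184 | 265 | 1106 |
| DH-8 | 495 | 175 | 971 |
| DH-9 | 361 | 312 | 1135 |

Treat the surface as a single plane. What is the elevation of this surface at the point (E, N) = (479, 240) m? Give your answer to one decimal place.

1043.0 m

Let the plane be z = a·E + b·N + c.
DH-8−DH-7: 311a − 90b = −135;  DH-9−DH-7: 177a + 47b = 29.
Solving gives a = −0.12227, b = 1.07749.
Then c = 1106 − a·184 − b·265 = 842.96.
At (479, 240): z = −58.6 + 258.6 + 842.96 = 1043.0 m.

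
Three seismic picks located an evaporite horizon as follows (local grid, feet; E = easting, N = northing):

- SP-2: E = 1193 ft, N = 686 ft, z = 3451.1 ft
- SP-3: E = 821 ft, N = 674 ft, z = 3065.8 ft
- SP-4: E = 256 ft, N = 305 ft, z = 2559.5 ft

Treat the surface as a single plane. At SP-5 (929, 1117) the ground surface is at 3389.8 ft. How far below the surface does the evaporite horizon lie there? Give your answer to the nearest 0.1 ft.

Two edge vectors: SP-2→SP-3 = (-372, -12, -385.3), SP-2→SP-4 = (-937, -381, -891.6).
Normal n = (SP-2→SP-3) × (SP-2→SP-4) = (-136100.1, 29350.9, 130488).
So ∂z/∂E = −n_x/n_z = 1.043009 and ∂z/∂N = −n_y/n_z = −0.224932.
Intercept c from SP-2: 3451.1 − 1244.31 + 154.30 = 2361.09.
At (929, 1117): z_contact = 968.95 − 251.25 + 2361.09 = 3078.80 ft.
Depth below ground = 3389.8 − 3078.80 = 311.0 ft.

311.0 ft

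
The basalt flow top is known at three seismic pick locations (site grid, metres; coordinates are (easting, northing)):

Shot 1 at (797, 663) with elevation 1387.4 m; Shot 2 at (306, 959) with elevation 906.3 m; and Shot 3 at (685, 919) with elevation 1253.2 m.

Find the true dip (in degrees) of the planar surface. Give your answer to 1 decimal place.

42.3°

Two edge vectors: Shot 1→Shot 2 = (-491, 296, -481.1), Shot 1→Shot 3 = (-112, 256, -134.2).
Normal n = (Shot 1→Shot 2) × (Shot 1→Shot 3) = (83438.4, -12009, -92544).
So ∂z/∂E = −n_x/n_z = 0.90161 and ∂z/∂N = −n_y/n_z = −0.12977.
Gradient magnitude |∇z| = √(a² + b²) = √(0.81290 + 0.01684) = 0.91090.
True dip = arctan(0.91090) = 42.3°, dipping toward W (azimuth ≈ 278°).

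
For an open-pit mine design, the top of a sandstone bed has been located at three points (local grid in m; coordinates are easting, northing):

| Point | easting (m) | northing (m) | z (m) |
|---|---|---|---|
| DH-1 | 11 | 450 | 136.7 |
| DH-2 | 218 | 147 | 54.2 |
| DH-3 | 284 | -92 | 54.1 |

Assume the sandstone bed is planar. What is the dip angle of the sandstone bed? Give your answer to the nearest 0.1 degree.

Two edge vectors: DH-1→DH-2 = (207, -303, -82.5), DH-1→DH-3 = (273, -542, -82.6).
Normal n = (DH-1→DH-2) × (DH-1→DH-3) = (-19687.2, -5424.3, -29475).
So ∂z/∂easting = −n_x/n_z = −0.66793 and ∂z/∂northing = −n_y/n_z = −0.18403.
Gradient magnitude |∇z| = √(a² + b²) = √(0.44613 + 0.03387) = 0.69282.
True dip = arctan(0.69282) = 34.7°, dipping toward ENE (azimuth ≈ 075°).

34.7°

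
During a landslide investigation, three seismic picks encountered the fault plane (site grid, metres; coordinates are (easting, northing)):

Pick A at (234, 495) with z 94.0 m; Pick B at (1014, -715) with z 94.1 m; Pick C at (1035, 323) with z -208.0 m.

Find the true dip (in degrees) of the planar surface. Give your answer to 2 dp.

27.51°

Two edge vectors: Pick A→Pick B = (780, -1210, 0.1), Pick A→Pick C = (801, -172, -302).
Normal n = (Pick A→Pick B) × (Pick A→Pick C) = (365437.2, 235640.1, 835050).
So ∂z/∂E = −n_x/n_z = −0.43762 and ∂z/∂N = −n_y/n_z = −0.28219.
Gradient magnitude |∇z| = √(a² + b²) = √(0.19151 + 0.07963) = 0.52071.
True dip = arctan(0.52071) = 27.51°, dipping toward ENE (azimuth ≈ 057°).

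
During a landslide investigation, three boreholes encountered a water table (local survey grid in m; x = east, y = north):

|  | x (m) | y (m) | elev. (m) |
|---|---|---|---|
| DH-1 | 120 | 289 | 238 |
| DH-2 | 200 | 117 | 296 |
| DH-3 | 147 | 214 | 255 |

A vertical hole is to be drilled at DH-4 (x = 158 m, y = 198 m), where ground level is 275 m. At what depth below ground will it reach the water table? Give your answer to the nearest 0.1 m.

10.9 m

Two edge vectors: DH-1→DH-2 = (80, -172, 58), DH-1→DH-3 = (27, -75, 17).
Normal n = (DH-1→DH-2) × (DH-1→DH-3) = (1426, 206, -1356).
So ∂z/∂x = −n_x/n_z = 1.05162 and ∂z/∂y = −n_y/n_z = 0.15192.
Intercept c from DH-1: 238 − 126.19 − 43.90 = 67.90.
At (158, 198): z_contact = 166.16 + 30.08 + 67.90 = 264.14 m.
Depth below ground = 275 − 264.14 = 10.9 m.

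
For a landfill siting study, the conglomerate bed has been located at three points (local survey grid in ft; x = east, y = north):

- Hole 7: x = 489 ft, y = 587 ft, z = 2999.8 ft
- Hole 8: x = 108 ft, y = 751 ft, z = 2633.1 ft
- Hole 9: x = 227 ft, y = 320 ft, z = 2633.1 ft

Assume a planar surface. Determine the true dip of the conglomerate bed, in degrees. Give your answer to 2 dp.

48.57°

Two edge vectors: Hole 7→Hole 8 = (-381, 164, -366.7), Hole 7→Hole 9 = (-262, -267, -366.7).
Normal n = (Hole 7→Hole 8) × (Hole 7→Hole 9) = (-158047.7, -43637.3, 144695).
So ∂z/∂x = −n_x/n_z = 1.09228 and ∂z/∂y = −n_y/n_z = 0.30158.
Gradient magnitude |∇z| = √(a² + b²) = √(1.19308 + 0.09095) = 1.13315.
True dip = arctan(1.13315) = 48.57°, dipping toward WSW (azimuth ≈ 255°).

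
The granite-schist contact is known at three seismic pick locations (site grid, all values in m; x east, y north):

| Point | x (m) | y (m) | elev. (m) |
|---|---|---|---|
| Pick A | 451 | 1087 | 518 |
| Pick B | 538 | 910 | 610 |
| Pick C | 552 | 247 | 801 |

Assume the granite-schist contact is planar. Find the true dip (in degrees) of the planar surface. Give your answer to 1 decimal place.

29.5°

Two edge vectors: Pick A→Pick B = (87, -177, 92), Pick A→Pick C = (101, -840, 283).
Normal n = (Pick A→Pick B) × (Pick A→Pick C) = (27189, -15329, -55203).
So ∂z/∂x = −n_x/n_z = 0.49253 and ∂z/∂y = −n_y/n_z = −0.27768.
Gradient magnitude |∇z| = √(a² + b²) = √(0.24258 + 0.07711) = 0.56541.
True dip = arctan(0.56541) = 29.5°, dipping toward WNW (azimuth ≈ 299°).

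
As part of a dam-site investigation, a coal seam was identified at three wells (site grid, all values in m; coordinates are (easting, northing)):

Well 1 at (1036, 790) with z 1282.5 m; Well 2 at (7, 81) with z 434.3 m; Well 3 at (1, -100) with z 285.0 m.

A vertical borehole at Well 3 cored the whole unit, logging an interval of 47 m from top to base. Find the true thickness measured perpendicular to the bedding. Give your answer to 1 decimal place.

35.7 m

Let the plane be z = a·E + b·N + c.
Well 2−Well 1: −1029a − 709b = −848.2;  Well 3−Well 1: −1035a − 890b = −997.5.
Solving gives a = 0.26193, b = 0.81618.
|∇z| = √(a²+b²) = 0.85718, so dip δ = arctan(0.85718) = 40.60°.
True thickness = vertical thickness × cos δ = 47 × cos 40.60° = 35.7 m.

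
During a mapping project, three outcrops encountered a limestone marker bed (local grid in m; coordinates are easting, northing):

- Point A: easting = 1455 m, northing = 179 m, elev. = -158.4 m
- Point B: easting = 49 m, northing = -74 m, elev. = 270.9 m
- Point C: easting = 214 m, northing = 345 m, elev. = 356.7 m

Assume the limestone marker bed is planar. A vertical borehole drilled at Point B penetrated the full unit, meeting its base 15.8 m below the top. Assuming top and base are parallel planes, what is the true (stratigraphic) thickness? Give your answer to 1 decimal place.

Let the plane be z = a·easting + b·northing + c.
Point B−Point A: −1406a − 253b = 429.3;  Point C−Point A: −1241a + 166b = 515.1.
Solving gives a = −0.36828, b = 0.34980.
|∇z| = √(a²+b²) = 0.50793, so dip δ = arctan(0.50793) = 26.93°.
True thickness = vertical thickness × cos δ = 15.8 × cos 26.93° = 14.1 m.

14.1 m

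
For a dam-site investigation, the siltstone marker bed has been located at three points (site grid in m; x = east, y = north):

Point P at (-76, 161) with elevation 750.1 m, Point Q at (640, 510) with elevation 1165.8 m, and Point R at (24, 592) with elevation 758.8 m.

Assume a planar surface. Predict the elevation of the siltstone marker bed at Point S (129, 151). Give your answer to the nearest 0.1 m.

Two edge vectors: Point P→Point Q = (716, 349, 415.7), Point P→Point R = (100, 431, 8.7).
Normal n = (Point P→Point Q) × (Point P→Point R) = (-176130.4, 35340.8, 273696).
So ∂z/∂x = −n_x/n_z = 0.64353 and ∂z/∂y = −n_y/n_z = −0.12912.
Intercept c from Point P: 750.1 + 48.91 + 20.79 = 819.80.
At (129, 151): z = 83.0 − 19.5 + 819.80 = 883.3 m.

883.3 m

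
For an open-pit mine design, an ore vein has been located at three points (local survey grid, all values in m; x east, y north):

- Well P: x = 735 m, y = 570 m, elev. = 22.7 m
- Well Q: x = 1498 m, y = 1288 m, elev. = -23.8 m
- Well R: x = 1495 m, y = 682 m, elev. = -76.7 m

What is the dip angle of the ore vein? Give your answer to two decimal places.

9.57°

Let the plane be z = a·x + b·y + c.
Well Q−Well P: 763a + 718b = −46.5;  Well R−Well P: 760a + 112b = −99.4.
Solving gives a = −0.14376, b = 0.08801.
Gradient magnitude |∇z| = √(a² + b²) = √(0.02067 + 0.00774) = 0.16856.
True dip = arctan(0.16856) = 9.57°, dipping toward ESE (azimuth ≈ 121°).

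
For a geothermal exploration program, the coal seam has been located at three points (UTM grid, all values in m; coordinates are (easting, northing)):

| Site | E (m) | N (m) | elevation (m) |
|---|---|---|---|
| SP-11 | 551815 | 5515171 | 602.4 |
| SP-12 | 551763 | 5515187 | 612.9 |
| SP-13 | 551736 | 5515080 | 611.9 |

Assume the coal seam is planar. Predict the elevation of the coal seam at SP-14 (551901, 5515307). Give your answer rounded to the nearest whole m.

Two edge vectors: SP-11→SP-12 = (-52, 16, 10.5), SP-11→SP-13 = (-79, -91, 9.5).
Normal n = (SP-11→SP-12) × (SP-11→SP-13) = (1107.5, -335.5, 5996).
So ∂z/∂E = −n_x/n_z = −0.18470647 and ∂z/∂N = −n_y/n_z = 0.05595397.
Intercept c from SP-11: 602.4 + 101923.80 − 308595.71 = −206069.51.
At (551901, 5515307): z = −101939.7 + 308603.3 − 206069.51 = 594.1 m.

594 m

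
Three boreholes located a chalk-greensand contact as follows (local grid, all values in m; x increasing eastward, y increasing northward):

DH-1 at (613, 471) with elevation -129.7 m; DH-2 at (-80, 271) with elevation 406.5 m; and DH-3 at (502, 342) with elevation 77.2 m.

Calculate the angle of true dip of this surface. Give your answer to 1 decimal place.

Let the plane be z = a·x + b·y + c.
DH-2−DH-1: −693a − 200b = 536.2;  DH-3−DH-1: −111a − 129b = 206.9.
Solving gives a = −0.41356, b = −1.24802.
Gradient magnitude |∇z| = √(a² + b²) = √(0.17103 + 1.55757) = 1.31476.
True dip = arctan(1.31476) = 52.7°, dipping toward NNE (azimuth ≈ 018°).

52.7°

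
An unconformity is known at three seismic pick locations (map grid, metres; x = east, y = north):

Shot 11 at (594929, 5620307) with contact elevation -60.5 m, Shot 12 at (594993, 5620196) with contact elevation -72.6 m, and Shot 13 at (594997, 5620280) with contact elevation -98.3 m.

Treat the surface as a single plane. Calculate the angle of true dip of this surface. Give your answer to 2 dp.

Two edge vectors: Shot 11→Shot 12 = (64, -111, -12.1), Shot 11→Shot 13 = (68, -27, -37.8).
Normal n = (Shot 11→Shot 12) × (Shot 11→Shot 13) = (3869.1, 1596.4, 5820).
So ∂z/∂x = −n_x/n_z = −0.66479 and ∂z/∂y = −n_y/n_z = −0.27430.
Gradient magnitude |∇z| = √(a² + b²) = √(0.44195 + 0.07524) = 0.71916.
True dip = arctan(0.71916) = 35.72°, dipping toward ENE (azimuth ≈ 068°).

35.72°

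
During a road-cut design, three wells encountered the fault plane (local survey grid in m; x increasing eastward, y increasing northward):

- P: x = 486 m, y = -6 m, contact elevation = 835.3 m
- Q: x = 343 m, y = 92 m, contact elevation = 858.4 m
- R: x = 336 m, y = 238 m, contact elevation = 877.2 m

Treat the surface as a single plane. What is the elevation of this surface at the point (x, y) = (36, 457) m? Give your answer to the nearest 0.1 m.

927.3 m

Let the plane be z = a·x + b·y + c.
Q−P: −143a + 98b = 23.1;  R−P: −150a + 244b = 41.9.
Solving gives a = −0.07578, b = 0.12513.
Then c = 835.3 − a·486 − b·-6 = 872.88.
At (36, 457): z = −2.7 + 57.2 + 872.88 = 927.3 m.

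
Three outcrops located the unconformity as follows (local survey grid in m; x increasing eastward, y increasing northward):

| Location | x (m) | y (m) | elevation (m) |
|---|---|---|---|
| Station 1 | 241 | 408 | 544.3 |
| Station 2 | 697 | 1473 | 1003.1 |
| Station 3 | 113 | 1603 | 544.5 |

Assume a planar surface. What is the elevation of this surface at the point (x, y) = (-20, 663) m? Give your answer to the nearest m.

356 m

Two edge vectors: Station 1→Station 2 = (456, 1065, 458.8), Station 1→Station 3 = (-128, 1195, 0.2).
Normal n = (Station 1→Station 2) × (Station 1→Station 3) = (-548053, -58817.6, 681240).
So ∂z/∂x = −n_x/n_z = 0.80449 and ∂z/∂y = −n_y/n_z = 0.08634.
Intercept c from Station 1: 544.3 − 193.88 − 35.23 = 315.19.
At (-20, 663): z = −16.1 + 57.2 + 315.19 = 356.3 m.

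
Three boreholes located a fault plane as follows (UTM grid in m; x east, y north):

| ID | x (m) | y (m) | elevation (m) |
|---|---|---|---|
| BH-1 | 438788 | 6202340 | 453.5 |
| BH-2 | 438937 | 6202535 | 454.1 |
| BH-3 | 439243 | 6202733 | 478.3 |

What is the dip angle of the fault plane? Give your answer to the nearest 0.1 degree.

10.8°

Let the plane be z = a·x + b·y + c.
BH-2−BH-1: 149a + 195b = 0.6;  BH-3−BH-1: 455a + 393b = 24.8.
Solving gives a = 0.15249, b = −0.11344.
Gradient magnitude |∇z| = √(a² + b²) = √(0.02325 + 0.01287) = 0.19005.
True dip = arctan(0.19005) = 10.8°, dipping toward NW (azimuth ≈ 307°).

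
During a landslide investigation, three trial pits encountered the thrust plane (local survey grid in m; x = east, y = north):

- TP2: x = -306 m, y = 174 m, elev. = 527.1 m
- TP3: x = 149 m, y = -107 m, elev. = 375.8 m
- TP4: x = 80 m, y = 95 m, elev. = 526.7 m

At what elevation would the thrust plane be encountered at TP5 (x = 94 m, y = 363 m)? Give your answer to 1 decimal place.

744.1 m

Let the plane be z = a·x + b·y + c.
TP3−TP2: 455a − 281b = −151.3;  TP4−TP2: 386a − 79b = −0.4.
Solving gives a = 0.16327, b = 0.80280.
Then c = 527.1 − a·-306 − b·174 = 437.37.
At (94, 363): z = 15.3 + 291.4 + 437.37 = 744.1 m.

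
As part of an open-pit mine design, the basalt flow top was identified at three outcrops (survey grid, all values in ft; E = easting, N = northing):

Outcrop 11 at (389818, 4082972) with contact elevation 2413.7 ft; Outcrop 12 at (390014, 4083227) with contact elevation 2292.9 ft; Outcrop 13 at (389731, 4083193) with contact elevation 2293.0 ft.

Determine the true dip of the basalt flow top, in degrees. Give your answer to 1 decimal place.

Two edge vectors: Outcrop 11→Outcrop 12 = (196, 255, -120.8), Outcrop 11→Outcrop 13 = (-87, 221, -120.7).
Normal n = (Outcrop 11→Outcrop 12) × (Outcrop 11→Outcrop 13) = (-4081.7, 34166.8, 65501).
So ∂z/∂E = −n_x/n_z = 0.06232 and ∂z/∂N = −n_y/n_z = −0.52162.
Gradient magnitude |∇z| = √(a² + b²) = √(0.00388 + 0.27209) = 0.52533.
True dip = arctan(0.52533) = 27.7°, dipping toward N (azimuth ≈ 353°).

27.7°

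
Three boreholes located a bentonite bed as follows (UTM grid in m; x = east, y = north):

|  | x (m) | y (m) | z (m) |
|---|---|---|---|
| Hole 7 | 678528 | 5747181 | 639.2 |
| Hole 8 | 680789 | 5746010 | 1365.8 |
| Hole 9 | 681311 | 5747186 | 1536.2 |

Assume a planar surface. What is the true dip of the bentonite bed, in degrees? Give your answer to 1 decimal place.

17.9°

Let the plane be z = a·x + b·y + c.
Hole 8−Hole 7: 2261a − 1171b = 726.6;  Hole 9−Hole 7: 2783a + 5b = 897.
Solving gives a = 0.32231, b = 0.00183.
Gradient magnitude |∇z| = √(a² + b²) = √(0.10388 + 0.00000) = 0.32232.
True dip = arctan(0.32232) = 17.9°, dipping toward W (azimuth ≈ 270°).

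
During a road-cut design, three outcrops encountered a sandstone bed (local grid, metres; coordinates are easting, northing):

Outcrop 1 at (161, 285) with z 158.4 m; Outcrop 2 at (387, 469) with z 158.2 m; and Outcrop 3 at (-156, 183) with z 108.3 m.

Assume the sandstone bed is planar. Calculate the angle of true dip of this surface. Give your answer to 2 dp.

22.57°

Let the plane be z = a·easting + b·northing + c.
Outcrop 2−Outcrop 1: 226a + 184b = −0.2;  Outcrop 3−Outcrop 1: −317a − 102b = −50.1.
Solving gives a = 0.26190, b = −0.32277.
Gradient magnitude |∇z| = √(a² + b²) = √(0.06859 + 0.10418) = 0.41566.
True dip = arctan(0.41566) = 22.57°, dipping toward NW (azimuth ≈ 321°).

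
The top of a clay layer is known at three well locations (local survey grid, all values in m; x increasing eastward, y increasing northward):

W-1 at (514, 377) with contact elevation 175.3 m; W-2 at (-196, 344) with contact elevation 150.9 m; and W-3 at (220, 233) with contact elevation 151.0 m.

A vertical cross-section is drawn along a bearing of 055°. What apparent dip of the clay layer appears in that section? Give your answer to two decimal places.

4.94°

Let the plane be z = a·x + b·y + c.
W-2−W-1: −710a − 33b = −24.4;  W-3−W-1: −294a − 144b = −24.3.
Solving gives a = 0.02930, b = 0.10892.
Unit vector along 055° is (sin 55°, cos 55°) = (0.8192, 0.5736).
Slope in that direction = a·(0.8192) + b·(0.5736) = 0.08648.
Apparent dip = arctan|0.08648| = 4.94° (true dip is 6.4°, so apparent ≤ true as expected).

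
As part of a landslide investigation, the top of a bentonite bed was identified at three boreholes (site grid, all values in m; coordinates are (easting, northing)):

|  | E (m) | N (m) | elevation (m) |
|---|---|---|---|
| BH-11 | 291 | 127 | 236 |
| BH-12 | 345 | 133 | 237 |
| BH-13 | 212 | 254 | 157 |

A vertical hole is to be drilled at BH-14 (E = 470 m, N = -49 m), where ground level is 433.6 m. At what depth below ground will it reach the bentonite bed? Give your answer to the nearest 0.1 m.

Two edge vectors: BH-11→BH-12 = (54, 6, 1), BH-11→BH-13 = (-79, 127, -79).
Normal n = (BH-11→BH-12) × (BH-11→BH-13) = (-601, 4187, 7332).
So ∂z/∂E = −n_x/n_z = 0.08197 and ∂z/∂N = −n_y/n_z = −0.57106.
Intercept c from BH-11: 236 − 23.85 + 72.52 = 284.67.
At (470, -49): z_contact = 38.53 + 27.98 + 284.67 = 351.18 m.
Depth below ground = 433.6 − 351.18 = 82.4 m.

82.4 m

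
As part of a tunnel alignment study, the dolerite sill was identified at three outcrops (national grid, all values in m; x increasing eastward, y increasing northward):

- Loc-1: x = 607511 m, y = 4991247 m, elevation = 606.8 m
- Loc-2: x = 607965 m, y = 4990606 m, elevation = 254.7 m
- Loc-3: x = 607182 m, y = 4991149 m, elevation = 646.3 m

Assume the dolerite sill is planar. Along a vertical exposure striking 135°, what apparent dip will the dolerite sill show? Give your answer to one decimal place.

Two edge vectors: Loc-1→Loc-2 = (454, -641, -352.1), Loc-1→Loc-3 = (-329, -98, 39.5).
Normal n = (Loc-1→Loc-2) × (Loc-1→Loc-3) = (-59825.3, 97907.9, -255381).
So ∂z/∂x = −n_x/n_z = −0.23426 and ∂z/∂y = −n_y/n_z = 0.38338.
Unit vector along 135° is (sin 135°, cos 135°) = (0.7071, -0.7071).
Slope in that direction = a·(0.7071) + b·(-0.7071) = −0.43674.
Apparent dip = arctan|0.43674| = 23.6° (true dip is 24.2°, so apparent ≤ true as expected).

23.6°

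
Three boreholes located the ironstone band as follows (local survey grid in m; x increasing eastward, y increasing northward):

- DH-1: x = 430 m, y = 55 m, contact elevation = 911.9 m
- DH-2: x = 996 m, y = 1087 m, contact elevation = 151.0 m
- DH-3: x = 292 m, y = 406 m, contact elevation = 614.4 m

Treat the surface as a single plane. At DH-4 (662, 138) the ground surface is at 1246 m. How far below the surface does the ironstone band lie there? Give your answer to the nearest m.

Two edge vectors: DH-1→DH-2 = (566, 1032, -760.9), DH-1→DH-3 = (-138, 351, -297.5).
Normal n = (DH-1→DH-2) × (DH-1→DH-3) = (-39944.1, 273389.2, 341082).
So ∂z/∂x = −n_x/n_z = 0.11711 and ∂z/∂y = −n_y/n_z = −0.80154.
Intercept c from DH-1: 911.9 − 50.36 + 44.08 = 905.63.
At (662, 138): z_contact = 77.5 − 110.6 + 905.63 = 872.5 m.
Depth below ground = 1246 − 872.5 = 373 m.

373 m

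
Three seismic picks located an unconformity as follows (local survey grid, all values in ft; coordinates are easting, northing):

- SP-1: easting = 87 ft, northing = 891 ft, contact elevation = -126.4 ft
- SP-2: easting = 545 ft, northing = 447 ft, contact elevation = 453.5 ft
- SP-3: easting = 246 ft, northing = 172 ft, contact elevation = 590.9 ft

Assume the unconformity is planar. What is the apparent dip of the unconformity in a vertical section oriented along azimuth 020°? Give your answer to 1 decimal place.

Let the plane be z = a·easting + b·northing + c.
SP-2−SP-1: 458a − 444b = 579.9;  SP-3−SP-1: 159a − 719b = 717.3.
Solving gives a = 0.38061, b = −0.91347.
Unit vector along 020° is (sin 20°, cos 20°) = (0.3420, 0.9397).
Slope in that direction = a·(0.3420) + b·(0.9397) = −0.72820.
Apparent dip = arctan|0.72820| = 36.1° (true dip is 44.7°, so apparent ≤ true as expected).

36.1°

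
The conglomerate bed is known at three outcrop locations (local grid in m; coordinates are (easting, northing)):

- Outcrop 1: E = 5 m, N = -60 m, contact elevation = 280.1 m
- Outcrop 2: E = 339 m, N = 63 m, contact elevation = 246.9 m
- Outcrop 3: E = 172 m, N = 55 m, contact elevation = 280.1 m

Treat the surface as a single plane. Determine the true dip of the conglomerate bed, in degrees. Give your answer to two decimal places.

20.64°

Two edge vectors: Outcrop 1→Outcrop 2 = (334, 123, -33.2), Outcrop 1→Outcrop 3 = (167, 115, 0).
Normal n = (Outcrop 1→Outcrop 2) × (Outcrop 1→Outcrop 3) = (3818, -5544.4, 17869).
So ∂z/∂E = −n_x/n_z = −0.21367 and ∂z/∂N = −n_y/n_z = 0.31028.
Gradient magnitude |∇z| = √(a² + b²) = √(0.04565 + 0.09627) = 0.37673.
True dip = arctan(0.37673) = 20.64°, dipping toward SE (azimuth ≈ 145°).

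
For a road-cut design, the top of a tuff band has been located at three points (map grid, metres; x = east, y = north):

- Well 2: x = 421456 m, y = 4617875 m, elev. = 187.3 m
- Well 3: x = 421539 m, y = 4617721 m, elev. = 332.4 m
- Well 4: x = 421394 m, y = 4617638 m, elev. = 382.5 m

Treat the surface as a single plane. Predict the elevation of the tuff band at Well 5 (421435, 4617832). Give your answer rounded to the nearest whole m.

221 m

Let the plane be z = a·x + b·y + c.
Well 3−Well 2: 83a − 154b = 145.1;  Well 4−Well 2: −62a − 237b = 195.2.
Solving gives a = 0.14811937, b = −0.86237722.
Then c = 187.3 − a·421456 − b·4617875 = 3920111.71.
At (421435, 4617832): z = 62422.7 − 3982313.1 + 3920111.71 = 221.3 m.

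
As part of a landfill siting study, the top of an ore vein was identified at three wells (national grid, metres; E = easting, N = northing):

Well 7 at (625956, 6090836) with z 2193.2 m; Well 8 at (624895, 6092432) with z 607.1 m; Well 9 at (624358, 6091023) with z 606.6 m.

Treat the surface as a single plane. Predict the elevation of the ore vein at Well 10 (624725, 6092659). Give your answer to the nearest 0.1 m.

363.4 m

Two edge vectors: Well 7→Well 8 = (-1061, 1596, -1586.1), Well 7→Well 9 = (-1598, 187, -1586.6).
Normal n = (Well 7→Well 8) × (Well 7→Well 9) = (-2235612.9, 851205.2, 2352001).
So ∂z/∂E = −n_x/n_z = 0.950515285 and ∂z/∂N = −n_y/n_z = −0.361906819.
Intercept c from Well 7: 2193.2 − 594980.75 + 2204315.08 = 1611527.54.
At (624725, 6092659): z = 593810.7 − 2204974.8 + 1611527.54 = 363.4 m.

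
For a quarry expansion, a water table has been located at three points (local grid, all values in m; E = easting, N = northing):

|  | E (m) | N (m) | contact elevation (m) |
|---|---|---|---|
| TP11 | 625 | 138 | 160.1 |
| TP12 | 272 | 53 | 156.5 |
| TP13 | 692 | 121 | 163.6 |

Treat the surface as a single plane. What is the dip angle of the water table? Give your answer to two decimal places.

Two edge vectors: TP11→TP12 = (-353, -85, -3.6), TP11→TP13 = (67, -17, 3.5).
Normal n = (TP11→TP12) × (TP11→TP13) = (-358.7, 994.3, 11696).
So ∂z/∂E = −n_x/n_z = 0.03067 and ∂z/∂N = −n_y/n_z = −0.08501.
Gradient magnitude |∇z| = √(a² + b²) = √(0.00094 + 0.00723) = 0.09037.
True dip = arctan(0.09037) = 5.16°, dipping toward NNW (azimuth ≈ 340°).

5.16°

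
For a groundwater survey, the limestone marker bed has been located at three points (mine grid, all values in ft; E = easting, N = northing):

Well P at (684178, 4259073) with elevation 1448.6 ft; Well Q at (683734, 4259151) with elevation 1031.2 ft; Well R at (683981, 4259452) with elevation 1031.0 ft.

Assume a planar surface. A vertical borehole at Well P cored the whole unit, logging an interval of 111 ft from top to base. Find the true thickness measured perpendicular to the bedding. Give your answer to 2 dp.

76.05 ft

Two edge vectors: Well P→Well Q = (-444, 78, -417.4), Well P→Well R = (-197, 379, -417.6).
Normal n = (Well P→Well Q) × (Well P→Well R) = (125621.8, -103186.6, -152910).
So ∂z/∂E = −n_x/n_z = 0.82154 and ∂z/∂N = −n_y/n_z = −0.67482.
|∇z| = √(a²+b²) = 1.06316, so dip δ = arctan(1.06316) = 46.75°.
True thickness = vertical thickness × cos δ = 111 × cos 46.75° = 76.05 ft.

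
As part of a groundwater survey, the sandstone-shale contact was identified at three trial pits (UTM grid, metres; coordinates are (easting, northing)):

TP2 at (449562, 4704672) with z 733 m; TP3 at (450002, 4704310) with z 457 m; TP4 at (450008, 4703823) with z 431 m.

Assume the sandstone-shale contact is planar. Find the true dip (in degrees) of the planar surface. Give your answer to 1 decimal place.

30.6°

Two edge vectors: TP2→TP3 = (440, -362, -276), TP2→TP4 = (446, -849, -302).
Normal n = (TP2→TP3) × (TP2→TP4) = (-125000, 9784, -212108).
So ∂z/∂E = −n_x/n_z = −0.58932 and ∂z/∂N = −n_y/n_z = 0.04613.
Gradient magnitude |∇z| = √(a² + b²) = √(0.34730 + 0.00213) = 0.59112.
True dip = arctan(0.59112) = 30.6°, dipping toward E (azimuth ≈ 094°).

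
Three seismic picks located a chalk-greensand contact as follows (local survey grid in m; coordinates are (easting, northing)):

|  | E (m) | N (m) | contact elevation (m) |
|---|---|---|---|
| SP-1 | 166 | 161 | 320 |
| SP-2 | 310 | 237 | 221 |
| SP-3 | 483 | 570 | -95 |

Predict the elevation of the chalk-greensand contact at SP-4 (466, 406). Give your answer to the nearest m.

43 m

Two edge vectors: SP-1→SP-2 = (144, 76, -99), SP-1→SP-3 = (317, 409, -415).
Normal n = (SP-1→SP-2) × (SP-1→SP-3) = (8951, 28377, 34804).
So ∂z/∂E = −n_x/n_z = −0.25718 and ∂z/∂N = −n_y/n_z = −0.81534.
Intercept c from SP-1: 320 + 42.69 + 131.27 = 493.96.
At (466, 406): z = −119.8 − 331.0 + 493.96 = 43.1 m.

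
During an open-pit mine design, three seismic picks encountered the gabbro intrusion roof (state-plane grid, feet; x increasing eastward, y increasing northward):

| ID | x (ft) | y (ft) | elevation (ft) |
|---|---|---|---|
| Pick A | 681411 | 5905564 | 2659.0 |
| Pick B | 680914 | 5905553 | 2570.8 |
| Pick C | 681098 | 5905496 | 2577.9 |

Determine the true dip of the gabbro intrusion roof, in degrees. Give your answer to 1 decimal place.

24.3°

Two edge vectors: Pick A→Pick B = (-497, -11, -88.2), Pick A→Pick C = (-313, -68, -81.1).
Normal n = (Pick A→Pick B) × (Pick A→Pick C) = (-5105.5, -12700.1, 30353).
So ∂z/∂x = −n_x/n_z = 0.16820 and ∂z/∂y = −n_y/n_z = 0.41841.
Gradient magnitude |∇z| = √(a² + b²) = √(0.02829 + 0.17507) = 0.45096.
True dip = arctan(0.45096) = 24.3°, dipping toward SSW (azimuth ≈ 202°).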